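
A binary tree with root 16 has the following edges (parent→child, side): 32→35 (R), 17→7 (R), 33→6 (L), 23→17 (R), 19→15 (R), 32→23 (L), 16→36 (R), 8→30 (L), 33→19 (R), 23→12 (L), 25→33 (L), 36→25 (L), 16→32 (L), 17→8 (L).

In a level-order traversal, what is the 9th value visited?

Level-order visits nodes level by level from the root, left to right within each level.
Level 0: 16
Level 1: 32, 36
Level 2: 23, 35, 25
Level 3: 12, 17, 33
Level 4: 8, 7, 6, 19
Level 5: 30, 15
Full level-order sequence: 16, 32, 36, 23, 35, 25, 12, 17, 33, 8, 7, 6, 19, 30, 15.

33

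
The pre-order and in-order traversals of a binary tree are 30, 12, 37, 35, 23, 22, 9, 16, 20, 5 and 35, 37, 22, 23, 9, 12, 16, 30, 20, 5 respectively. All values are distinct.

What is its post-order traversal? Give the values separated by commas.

The first element of pre-order is the root; it splits in-order into left and right subtrees.
Root 30: left subtree has 7 nodes {35, 37, 22, 23, 9, 12, 16}, right has 2 {20, 5}.
  Root 12: left subtree has 5 nodes {35, 37, 22, 23, 9}, right has 1 {16}.
    Root 37: left subtree has 1 node {35}, right has 3 {22, 23, 9}.
      Root 23: left subtree has 1 node {22}, right has 1 {9}.
  Root 20: left subtree has 0 nodes { }, right has 1 {5}.

35, 22, 9, 23, 37, 16, 12, 5, 20, 30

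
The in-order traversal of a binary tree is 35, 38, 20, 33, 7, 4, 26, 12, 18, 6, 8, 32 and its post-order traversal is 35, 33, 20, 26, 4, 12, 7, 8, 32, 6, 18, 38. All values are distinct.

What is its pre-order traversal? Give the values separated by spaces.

The last element of post-order is the root; it splits in-order into left and right subtrees.
Root 38: left subtree has 1 node {35}, right has 10 {20, 33, 7, 4, 26, 12, 18, 6, 8, 32}.
  Root 18: left subtree has 6 nodes {20, 33, 7, 4, 26, 12}, right has 3 {6, 8, 32}.
    Root 7: left subtree has 2 nodes {20, 33}, right has 3 {4, 26, 12}.
      Root 20: left subtree has 0 nodes { }, right has 1 {33}.
      Root 12: left subtree has 2 nodes {4, 26}, right has 0 { }.
        Root 4: left subtree has 0 nodes { }, right has 1 {26}.
    Root 6: left subtree has 0 nodes { }, right has 2 {8, 32}.
      Root 32: left subtree has 1 node {8}, right has 0 { }.

38 35 18 7 20 33 12 4 26 6 32 8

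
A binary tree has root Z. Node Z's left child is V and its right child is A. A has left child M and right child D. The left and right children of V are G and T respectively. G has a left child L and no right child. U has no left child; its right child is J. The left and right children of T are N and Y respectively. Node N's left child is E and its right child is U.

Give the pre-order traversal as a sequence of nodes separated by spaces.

Pre-order visits the node, then its left subtree, then its right subtree.
Visit Z.
At Z: go left to V.
  Visit V.
  At V: go left to G.
    Visit G.
    At G: go left to L.
      L is a leaf — visit L.
    At G: no right child.
  At V: go right to T.
    Visit T.
    At T: go left to N.
      Visit N.
      At N: go left to E.
        E is a leaf — visit E.
      At N: go right to U.
        Visit U.
        At U: no left child.
        At U: go right to J.
          J is a leaf — visit J.
    At T: go right to Y.
      Y is a leaf — visit Y.
At Z: go right to A.
  Visit A.
  At A: go left to M.
    M is a leaf — visit M.
  At A: go right to D.
    D is a leaf — visit D.

Z V G L T N E U J Y A M D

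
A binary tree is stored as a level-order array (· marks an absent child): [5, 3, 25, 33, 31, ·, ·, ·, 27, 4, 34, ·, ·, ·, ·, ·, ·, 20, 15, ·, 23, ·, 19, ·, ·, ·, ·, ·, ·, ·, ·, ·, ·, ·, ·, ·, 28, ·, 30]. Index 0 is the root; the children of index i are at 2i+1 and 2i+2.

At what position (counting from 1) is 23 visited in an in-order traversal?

In-order visits the left subtree, then the node, then the right subtree.
At 5: go left to 3.
  At 3: go left to 33.
    At 33: no left child.
    Visit 33.
    At 33: go right to 27.
      At 27: go left to 20.
        At 20: no left child.
        Visit 20.
        At 20: go right to 28.
          28 is a leaf — visit 28.
      Visit 27.
      At 27: go right to 15.
        At 15: no left child.
        Visit 15.
        At 15: go right to 30.
          30 is a leaf — visit 30.
  Visit 3.
  At 3: go right to 31.
    At 31: go left to 4.
      At 4: no left child.
      Visit 4.
      At 4: go right to 23.
        23 is a leaf — visit 23.
    Visit 31.
    At 31: go right to 34.
      At 34: no left child.
      Visit 34.
      At 34: go right to 19.
        19 is a leaf — visit 19.
Visit 5.
At 5: go right to 25.
  25 is a leaf — visit 25.
Full in-order sequence: 33, 20, 28, 27, 15, 30, 3, 4, 23, 31, 34, 19, 5, 25.

9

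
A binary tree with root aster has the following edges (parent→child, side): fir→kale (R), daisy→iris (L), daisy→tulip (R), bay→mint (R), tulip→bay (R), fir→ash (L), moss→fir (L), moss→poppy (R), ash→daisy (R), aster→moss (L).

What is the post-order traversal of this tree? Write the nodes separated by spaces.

iris mint bay tulip daisy ash kale fir poppy moss aster

Post-order visits the left subtree, then the right subtree, then the node.
At aster: go left to moss.
  At moss: go left to fir.
    At fir: go left to ash.
      At ash: no left child.
      At ash: go right to daisy.
        At daisy: go left to iris.
          iris is a leaf — visit iris.
        At daisy: go right to tulip.
          At tulip: no left child.
          At tulip: go right to bay.
            At bay: no left child.
            At bay: go right to mint.
              mint is a leaf — visit mint.
            Visit bay.
          Visit tulip.
        Visit daisy.
      Visit ash.
    At fir: go right to kale.
      kale is a leaf — visit kale.
    Visit fir.
  At moss: go right to poppy.
    poppy is a leaf — visit poppy.
  Visit moss.
At aster: no right child.
Visit aster.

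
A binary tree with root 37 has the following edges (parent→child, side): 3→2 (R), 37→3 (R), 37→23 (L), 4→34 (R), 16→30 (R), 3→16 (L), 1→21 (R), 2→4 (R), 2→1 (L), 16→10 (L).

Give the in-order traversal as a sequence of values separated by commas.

In-order visits the left subtree, then the node, then the right subtree.
At 37: go left to 23.
  23 is a leaf — visit 23.
Visit 37.
At 37: go right to 3.
  At 3: go left to 16.
    At 16: go left to 10.
      10 is a leaf — visit 10.
    Visit 16.
    At 16: go right to 30.
      30 is a leaf — visit 30.
  Visit 3.
  At 3: go right to 2.
    At 2: go left to 1.
      At 1: no left child.
      Visit 1.
      At 1: go right to 21.
        21 is a leaf — visit 21.
    Visit 2.
    At 2: go right to 4.
      At 4: no left child.
      Visit 4.
      At 4: go right to 34.
        34 is a leaf — visit 34.

23, 37, 10, 16, 30, 3, 1, 21, 2, 4, 34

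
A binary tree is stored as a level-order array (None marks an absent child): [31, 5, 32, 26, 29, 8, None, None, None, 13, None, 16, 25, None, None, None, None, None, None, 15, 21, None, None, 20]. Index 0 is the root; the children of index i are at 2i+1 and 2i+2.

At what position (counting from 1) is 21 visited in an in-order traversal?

In-order visits the left subtree, then the node, then the right subtree.
At 31: go left to 5.
  At 5: go left to 26.
    26 is a leaf — visit 26.
  Visit 5.
  At 5: go right to 29.
    At 29: go left to 13.
      At 13: go left to 15.
        15 is a leaf — visit 15.
      Visit 13.
      At 13: go right to 21.
        21 is a leaf — visit 21.
    Visit 29.
    At 29: no right child.
Visit 31.
At 31: go right to 32.
  At 32: go left to 8.
    At 8: go left to 16.
      At 16: go left to 20.
        20 is a leaf — visit 20.
      Visit 16.
      At 16: no right child.
    Visit 8.
    At 8: go right to 25.
      25 is a leaf — visit 25.
  Visit 32.
  At 32: no right child.
Full in-order sequence: 26, 5, 15, 13, 21, 29, 31, 20, 16, 8, 25, 32.

5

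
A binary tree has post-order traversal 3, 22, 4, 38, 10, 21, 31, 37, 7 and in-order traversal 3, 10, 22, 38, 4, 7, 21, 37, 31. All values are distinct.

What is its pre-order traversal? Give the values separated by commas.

The last element of post-order is the root; it splits in-order into left and right subtrees.
Root 7: left subtree has 5 nodes {3, 10, 22, 38, 4}, right has 3 {21, 37, 31}.
  Root 10: left subtree has 1 node {3}, right has 3 {22, 38, 4}.
    Root 38: left subtree has 1 node {22}, right has 1 {4}.
  Root 37: left subtree has 1 node {21}, right has 1 {31}.

7, 10, 3, 38, 22, 4, 37, 21, 31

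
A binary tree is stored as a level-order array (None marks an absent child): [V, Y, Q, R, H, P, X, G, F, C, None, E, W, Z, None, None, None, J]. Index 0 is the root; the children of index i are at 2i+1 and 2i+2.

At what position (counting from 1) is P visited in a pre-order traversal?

10

Pre-order visits the node, then its left subtree, then its right subtree.
Visit V.
At V: go left to Y.
  Visit Y.
  At Y: go left to R.
    Visit R.
    At R: go left to G.
      G is a leaf — visit G.
    At R: go right to F.
      Visit F.
      At F: go left to J.
        J is a leaf — visit J.
      At F: no right child.
  At Y: go right to H.
    Visit H.
    At H: go left to C.
      C is a leaf — visit C.
    At H: no right child.
At V: go right to Q.
  Visit Q.
  At Q: go left to P.
    Visit P.
    At P: go left to E.
      E is a leaf — visit E.
    At P: go right to W.
      W is a leaf — visit W.
  At Q: go right to X.
    Visit X.
    At X: go left to Z.
      Z is a leaf — visit Z.
    At X: no right child.
Full pre-order sequence: V, Y, R, G, F, J, H, C, Q, P, E, W, X, Z.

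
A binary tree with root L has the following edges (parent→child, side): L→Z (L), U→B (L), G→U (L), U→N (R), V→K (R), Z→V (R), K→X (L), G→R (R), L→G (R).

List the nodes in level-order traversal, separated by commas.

Level-order visits nodes level by level from the root, left to right within each level.
Level 0: L
Level 1: Z, G
Level 2: V, U, R
Level 3: K, B, N
Level 4: X

L, Z, G, V, U, R, K, B, N, X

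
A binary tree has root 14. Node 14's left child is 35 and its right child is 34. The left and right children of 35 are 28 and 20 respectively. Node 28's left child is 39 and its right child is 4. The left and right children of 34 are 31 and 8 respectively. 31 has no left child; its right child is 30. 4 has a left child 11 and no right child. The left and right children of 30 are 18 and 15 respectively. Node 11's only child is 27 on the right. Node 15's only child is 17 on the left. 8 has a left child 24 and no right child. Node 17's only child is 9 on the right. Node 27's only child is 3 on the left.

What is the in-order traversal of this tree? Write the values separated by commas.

39, 28, 11, 3, 27, 4, 35, 20, 14, 31, 18, 30, 17, 9, 15, 34, 24, 8

In-order visits the left subtree, then the node, then the right subtree.
At 14: go left to 35.
  At 35: go left to 28.
    At 28: go left to 39.
      39 is a leaf — visit 39.
    Visit 28.
    At 28: go right to 4.
      At 4: go left to 11.
        At 11: no left child.
        Visit 11.
        At 11: go right to 27.
          At 27: go left to 3.
            3 is a leaf — visit 3.
          Visit 27.
          At 27: no right child.
      Visit 4.
      At 4: no right child.
  Visit 35.
  At 35: go right to 20.
    20 is a leaf — visit 20.
Visit 14.
At 14: go right to 34.
  At 34: go left to 31.
    At 31: no left child.
    Visit 31.
    At 31: go right to 30.
      At 30: go left to 18.
        18 is a leaf — visit 18.
      Visit 30.
      At 30: go right to 15.
        At 15: go left to 17.
          At 17: no left child.
          Visit 17.
          At 17: go right to 9.
            9 is a leaf — visit 9.
        Visit 15.
        At 15: no right child.
  Visit 34.
  At 34: go right to 8.
    At 8: go left to 24.
      24 is a leaf — visit 24.
    Visit 8.
    At 8: no right child.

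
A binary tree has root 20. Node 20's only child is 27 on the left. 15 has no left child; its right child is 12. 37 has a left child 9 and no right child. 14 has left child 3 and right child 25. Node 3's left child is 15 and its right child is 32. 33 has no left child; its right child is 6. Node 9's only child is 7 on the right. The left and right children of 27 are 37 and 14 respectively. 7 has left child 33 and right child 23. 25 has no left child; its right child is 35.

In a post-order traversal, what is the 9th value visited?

32

Post-order visits the left subtree, then the right subtree, then the node.
At 20: go left to 27.
  At 27: go left to 37.
    At 37: go left to 9.
      At 9: no left child.
      At 9: go right to 7.
        At 7: go left to 33.
          At 33: no left child.
          At 33: go right to 6.
            6 is a leaf — visit 6.
          Visit 33.
        At 7: go right to 23.
          23 is a leaf — visit 23.
        Visit 7.
      Visit 9.
    At 37: no right child.
    Visit 37.
  At 27: go right to 14.
    At 14: go left to 3.
      At 3: go left to 15.
        At 15: no left child.
        At 15: go right to 12.
          12 is a leaf — visit 12.
        Visit 15.
      At 3: go right to 32.
        32 is a leaf — visit 32.
      Visit 3.
    At 14: go right to 25.
      At 25: no left child.
      At 25: go right to 35.
        35 is a leaf — visit 35.
      Visit 25.
    Visit 14.
  Visit 27.
At 20: no right child.
Visit 20.
Full post-order sequence: 6, 33, 23, 7, 9, 37, 12, 15, 32, 3, 35, 25, 14, 27, 20.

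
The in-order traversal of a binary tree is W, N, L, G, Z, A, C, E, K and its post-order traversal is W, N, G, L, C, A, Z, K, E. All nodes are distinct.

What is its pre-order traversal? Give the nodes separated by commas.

The last element of post-order is the root; it splits in-order into left and right subtrees.
Root E: left subtree has 7 nodes {W, N, L, G, Z, A, C}, right has 1 {K}.
  Root Z: left subtree has 4 nodes {W, N, L, G}, right has 2 {A, C}.
    Root L: left subtree has 2 nodes {W, N}, right has 1 {G}.
      Root N: left subtree has 1 node {W}, right has 0 { }.
    Root A: left subtree has 0 nodes { }, right has 1 {C}.

E, Z, L, N, W, G, A, C, K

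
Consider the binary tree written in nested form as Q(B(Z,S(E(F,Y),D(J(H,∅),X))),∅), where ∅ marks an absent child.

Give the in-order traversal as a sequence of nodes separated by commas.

Z, B, F, E, Y, S, H, J, D, X, Q

In-order visits the left subtree, then the node, then the right subtree.
At Q: go left to B.
  At B: go left to Z.
    Z is a leaf — visit Z.
  Visit B.
  At B: go right to S.
    At S: go left to E.
      At E: go left to F.
        F is a leaf — visit F.
      Visit E.
      At E: go right to Y.
        Y is a leaf — visit Y.
    Visit S.
    At S: go right to D.
      At D: go left to J.
        At J: go left to H.
          H is a leaf — visit H.
        Visit J.
        At J: no right child.
      Visit D.
      At D: go right to X.
        X is a leaf — visit X.
Visit Q.
At Q: no right child.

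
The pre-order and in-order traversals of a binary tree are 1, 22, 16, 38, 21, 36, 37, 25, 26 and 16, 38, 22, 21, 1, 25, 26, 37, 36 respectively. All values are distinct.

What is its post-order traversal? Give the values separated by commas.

The first element of pre-order is the root; it splits in-order into left and right subtrees.
Root 1: left subtree has 4 nodes {16, 38, 22, 21}, right has 4 {25, 26, 37, 36}.
  Root 22: left subtree has 2 nodes {16, 38}, right has 1 {21}.
    Root 16: left subtree has 0 nodes { }, right has 1 {38}.
  Root 36: left subtree has 3 nodes {25, 26, 37}, right has 0 { }.
    Root 37: left subtree has 2 nodes {25, 26}, right has 0 { }.
      Root 25: left subtree has 0 nodes { }, right has 1 {26}.

38, 16, 21, 22, 26, 25, 37, 36, 1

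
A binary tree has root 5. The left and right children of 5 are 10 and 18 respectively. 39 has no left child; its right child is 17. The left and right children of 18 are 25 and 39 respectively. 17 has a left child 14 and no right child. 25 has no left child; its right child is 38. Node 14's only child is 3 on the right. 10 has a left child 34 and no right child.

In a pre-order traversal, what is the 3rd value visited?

34

Pre-order visits the node, then its left subtree, then its right subtree.
Visit 5.
At 5: go left to 10.
  Visit 10.
  At 10: go left to 34.
    34 is a leaf — visit 34.
  At 10: no right child.
At 5: go right to 18.
  Visit 18.
  At 18: go left to 25.
    Visit 25.
    At 25: no left child.
    At 25: go right to 38.
      38 is a leaf — visit 38.
  At 18: go right to 39.
    Visit 39.
    At 39: no left child.
    At 39: go right to 17.
      Visit 17.
      At 17: go left to 14.
        Visit 14.
        At 14: no left child.
        At 14: go right to 3.
          3 is a leaf — visit 3.
      At 17: no right child.
Full pre-order sequence: 5, 10, 34, 18, 25, 38, 39, 17, 14, 3.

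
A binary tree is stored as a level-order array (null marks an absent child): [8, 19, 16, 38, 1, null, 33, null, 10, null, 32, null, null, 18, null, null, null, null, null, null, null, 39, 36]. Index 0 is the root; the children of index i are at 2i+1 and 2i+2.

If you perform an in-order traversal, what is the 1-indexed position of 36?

7

In-order visits the left subtree, then the node, then the right subtree.
At 8: go left to 19.
  At 19: go left to 38.
    At 38: no left child.
    Visit 38.
    At 38: go right to 10.
      10 is a leaf — visit 10.
  Visit 19.
  At 19: go right to 1.
    At 1: no left child.
    Visit 1.
    At 1: go right to 32.
      At 32: go left to 39.
        39 is a leaf — visit 39.
      Visit 32.
      At 32: go right to 36.
        36 is a leaf — visit 36.
Visit 8.
At 8: go right to 16.
  At 16: no left child.
  Visit 16.
  At 16: go right to 33.
    At 33: go left to 18.
      18 is a leaf — visit 18.
    Visit 33.
    At 33: no right child.
Full in-order sequence: 38, 10, 19, 1, 39, 32, 36, 8, 16, 18, 33.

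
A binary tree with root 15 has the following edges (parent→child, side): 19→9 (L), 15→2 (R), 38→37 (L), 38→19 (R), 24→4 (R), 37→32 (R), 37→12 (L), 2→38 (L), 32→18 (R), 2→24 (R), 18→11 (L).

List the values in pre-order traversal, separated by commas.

15, 2, 38, 37, 12, 32, 18, 11, 19, 9, 24, 4

Pre-order visits the node, then its left subtree, then its right subtree.
Visit 15.
At 15: no left child.
At 15: go right to 2.
  Visit 2.
  At 2: go left to 38.
    Visit 38.
    At 38: go left to 37.
      Visit 37.
      At 37: go left to 12.
        12 is a leaf — visit 12.
      At 37: go right to 32.
        Visit 32.
        At 32: no left child.
        At 32: go right to 18.
          Visit 18.
          At 18: go left to 11.
            11 is a leaf — visit 11.
          At 18: no right child.
    At 38: go right to 19.
      Visit 19.
      At 19: go left to 9.
        9 is a leaf — visit 9.
      At 19: no right child.
  At 2: go right to 24.
    Visit 24.
    At 24: no left child.
    At 24: go right to 4.
      4 is a leaf — visit 4.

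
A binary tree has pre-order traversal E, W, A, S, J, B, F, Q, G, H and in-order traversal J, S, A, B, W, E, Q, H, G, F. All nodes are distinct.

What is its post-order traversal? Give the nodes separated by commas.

J, S, B, A, W, H, G, Q, F, E

The first element of pre-order is the root; it splits in-order into left and right subtrees.
Root E: left subtree has 5 nodes {J, S, A, B, W}, right has 4 {Q, H, G, F}.
  Root W: left subtree has 4 nodes {J, S, A, B}, right has 0 { }.
    Root A: left subtree has 2 nodes {J, S}, right has 1 {B}.
      Root S: left subtree has 1 node {J}, right has 0 { }.
  Root F: left subtree has 3 nodes {Q, H, G}, right has 0 { }.
    Root Q: left subtree has 0 nodes { }, right has 2 {H, G}.
      Root G: left subtree has 1 node {H}, right has 0 { }.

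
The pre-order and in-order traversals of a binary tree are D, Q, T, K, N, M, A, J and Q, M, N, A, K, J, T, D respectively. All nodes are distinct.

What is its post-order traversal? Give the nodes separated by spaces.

The first element of pre-order is the root; it splits in-order into left and right subtrees.
Root D: left subtree has 7 nodes {Q, M, N, A, K, J, T}, right has 0 { }.
  Root Q: left subtree has 0 nodes { }, right has 6 {M, N, A, K, J, T}.
    Root T: left subtree has 5 nodes {M, N, A, K, J}, right has 0 { }.
      Root K: left subtree has 3 nodes {M, N, A}, right has 1 {J}.
        Root N: left subtree has 1 node {M}, right has 1 {A}.

M A N J K T Q D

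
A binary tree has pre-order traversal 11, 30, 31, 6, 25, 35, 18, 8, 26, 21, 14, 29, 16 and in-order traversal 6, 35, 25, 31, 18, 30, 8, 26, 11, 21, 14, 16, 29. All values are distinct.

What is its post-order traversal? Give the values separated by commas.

The first element of pre-order is the root; it splits in-order into left and right subtrees.
Root 11: left subtree has 8 nodes {6, 35, 25, 31, 18, 30, 8, 26}, right has 4 {21, 14, 16, 29}.
  Root 30: left subtree has 5 nodes {6, 35, 25, 31, 18}, right has 2 {8, 26}.
    Root 31: left subtree has 3 nodes {6, 35, 25}, right has 1 {18}.
      Root 6: left subtree has 0 nodes { }, right has 2 {35, 25}.
        Root 25: left subtree has 1 node {35}, right has 0 { }.
    Root 8: left subtree has 0 nodes { }, right has 1 {26}.
  Root 21: left subtree has 0 nodes { }, right has 3 {14, 16, 29}.
    Root 14: left subtree has 0 nodes { }, right has 2 {16, 29}.
      Root 29: left subtree has 1 node {16}, right has 0 { }.

35, 25, 6, 18, 31, 26, 8, 30, 16, 29, 14, 21, 11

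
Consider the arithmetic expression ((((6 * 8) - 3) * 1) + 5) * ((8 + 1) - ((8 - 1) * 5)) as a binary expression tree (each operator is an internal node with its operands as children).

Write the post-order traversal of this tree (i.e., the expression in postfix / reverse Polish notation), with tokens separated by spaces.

6 8 * 3 - 1 * 5 + 8 1 + 8 1 - 5 * - *

Post-order on an expression tree gives postfix notation: for each operator, emit left operand, right operand, then the operator.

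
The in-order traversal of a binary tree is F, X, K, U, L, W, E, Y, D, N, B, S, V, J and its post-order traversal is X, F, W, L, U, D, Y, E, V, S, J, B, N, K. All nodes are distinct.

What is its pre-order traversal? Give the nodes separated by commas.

K, F, X, N, E, U, L, W, Y, D, B, J, S, V

The last element of post-order is the root; it splits in-order into left and right subtrees.
Root K: left subtree has 2 nodes {F, X}, right has 11 {U, L, W, E, Y, D, N, B, S, V, J}.
  Root F: left subtree has 0 nodes { }, right has 1 {X}.
  Root N: left subtree has 6 nodes {U, L, W, E, Y, D}, right has 4 {B, S, V, J}.
    Root E: left subtree has 3 nodes {U, L, W}, right has 2 {Y, D}.
      Root U: left subtree has 0 nodes { }, right has 2 {L, W}.
        Root L: left subtree has 0 nodes { }, right has 1 {W}.
      Root Y: left subtree has 0 nodes { }, right has 1 {D}.
    Root B: left subtree has 0 nodes { }, right has 3 {S, V, J}.
      Root J: left subtree has 2 nodes {S, V}, right has 0 { }.
        Root S: left subtree has 0 nodes { }, right has 1 {V}.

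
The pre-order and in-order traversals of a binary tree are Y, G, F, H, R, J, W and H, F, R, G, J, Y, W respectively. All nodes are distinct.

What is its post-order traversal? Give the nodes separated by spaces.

H R F J G W Y

The first element of pre-order is the root; it splits in-order into left and right subtrees.
Root Y: left subtree has 5 nodes {H, F, R, G, J}, right has 1 {W}.
  Root G: left subtree has 3 nodes {H, F, R}, right has 1 {J}.
    Root F: left subtree has 1 node {H}, right has 1 {R}.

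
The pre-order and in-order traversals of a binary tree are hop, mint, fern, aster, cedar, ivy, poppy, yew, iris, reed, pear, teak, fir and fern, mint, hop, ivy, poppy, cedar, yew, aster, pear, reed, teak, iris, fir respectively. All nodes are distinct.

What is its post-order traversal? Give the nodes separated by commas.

fern, mint, poppy, ivy, yew, cedar, pear, teak, reed, fir, iris, aster, hop

The first element of pre-order is the root; it splits in-order into left and right subtrees.
Root hop: left subtree has 2 nodes {fern, mint}, right has 10 {ivy, poppy, cedar, yew, aster, pear, reed, teak, iris, fir}.
  Root mint: left subtree has 1 node {fern}, right has 0 { }.
  Root aster: left subtree has 4 nodes {ivy, poppy, cedar, yew}, right has 5 {pear, reed, teak, iris, fir}.
    Root cedar: left subtree has 2 nodes {ivy, poppy}, right has 1 {yew}.
      Root ivy: left subtree has 0 nodes { }, right has 1 {poppy}.
    Root iris: left subtree has 3 nodes {pear, reed, teak}, right has 1 {fir}.
      Root reed: left subtree has 1 node {pear}, right has 1 {teak}.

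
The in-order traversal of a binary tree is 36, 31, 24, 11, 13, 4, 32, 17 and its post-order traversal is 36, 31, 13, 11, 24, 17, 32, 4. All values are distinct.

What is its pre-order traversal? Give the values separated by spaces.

The last element of post-order is the root; it splits in-order into left and right subtrees.
Root 4: left subtree has 5 nodes {36, 31, 24, 11, 13}, right has 2 {32, 17}.
  Root 24: left subtree has 2 nodes {36, 31}, right has 2 {11, 13}.
    Root 31: left subtree has 1 node {36}, right has 0 { }.
    Root 11: left subtree has 0 nodes { }, right has 1 {13}.
  Root 32: left subtree has 0 nodes { }, right has 1 {17}.

4 24 31 36 11 13 32 17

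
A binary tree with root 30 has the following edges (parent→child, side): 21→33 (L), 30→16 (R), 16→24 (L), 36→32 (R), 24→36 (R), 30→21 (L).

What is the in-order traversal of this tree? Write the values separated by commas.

33, 21, 30, 24, 36, 32, 16

In-order visits the left subtree, then the node, then the right subtree.
At 30: go left to 21.
  At 21: go left to 33.
    33 is a leaf — visit 33.
  Visit 21.
  At 21: no right child.
Visit 30.
At 30: go right to 16.
  At 16: go left to 24.
    At 24: no left child.
    Visit 24.
    At 24: go right to 36.
      At 36: no left child.
      Visit 36.
      At 36: go right to 32.
        32 is a leaf — visit 32.
  Visit 16.
  At 16: no right child.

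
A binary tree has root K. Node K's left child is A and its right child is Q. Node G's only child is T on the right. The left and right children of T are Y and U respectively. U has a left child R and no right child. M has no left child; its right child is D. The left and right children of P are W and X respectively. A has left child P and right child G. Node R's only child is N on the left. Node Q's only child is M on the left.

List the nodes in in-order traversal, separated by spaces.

In-order visits the left subtree, then the node, then the right subtree.
At K: go left to A.
  At A: go left to P.
    At P: go left to W.
      W is a leaf — visit W.
    Visit P.
    At P: go right to X.
      X is a leaf — visit X.
  Visit A.
  At A: go right to G.
    At G: no left child.
    Visit G.
    At G: go right to T.
      At T: go left to Y.
        Y is a leaf — visit Y.
      Visit T.
      At T: go right to U.
        At U: go left to R.
          At R: go left to N.
            N is a leaf — visit N.
          Visit R.
          At R: no right child.
        Visit U.
        At U: no right child.
Visit K.
At K: go right to Q.
  At Q: go left to M.
    At M: no left child.
    Visit M.
    At M: go right to D.
      D is a leaf — visit D.
  Visit Q.
  At Q: no right child.

W P X A G Y T N R U K M D Q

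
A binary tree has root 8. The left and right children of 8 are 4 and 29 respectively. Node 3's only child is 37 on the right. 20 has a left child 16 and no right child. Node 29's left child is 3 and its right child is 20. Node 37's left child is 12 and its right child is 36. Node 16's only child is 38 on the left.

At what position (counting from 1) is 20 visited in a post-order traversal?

Post-order visits the left subtree, then the right subtree, then the node.
At 8: go left to 4.
  4 is a leaf — visit 4.
At 8: go right to 29.
  At 29: go left to 3.
    At 3: no left child.
    At 3: go right to 37.
      At 37: go left to 12.
        12 is a leaf — visit 12.
      At 37: go right to 36.
        36 is a leaf — visit 36.
      Visit 37.
    Visit 3.
  At 29: go right to 20.
    At 20: go left to 16.
      At 16: go left to 38.
        38 is a leaf — visit 38.
      At 16: no right child.
      Visit 16.
    At 20: no right child.
    Visit 20.
  Visit 29.
Visit 8.
Full post-order sequence: 4, 12, 36, 37, 3, 38, 16, 20, 29, 8.

8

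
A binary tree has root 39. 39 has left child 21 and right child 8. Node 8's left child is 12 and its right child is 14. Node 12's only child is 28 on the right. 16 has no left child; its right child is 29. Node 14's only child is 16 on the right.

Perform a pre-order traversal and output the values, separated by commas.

39, 21, 8, 12, 28, 14, 16, 29

Pre-order visits the node, then its left subtree, then its right subtree.
Visit 39.
At 39: go left to 21.
  21 is a leaf — visit 21.
At 39: go right to 8.
  Visit 8.
  At 8: go left to 12.
    Visit 12.
    At 12: no left child.
    At 12: go right to 28.
      28 is a leaf — visit 28.
  At 8: go right to 14.
    Visit 14.
    At 14: no left child.
    At 14: go right to 16.
      Visit 16.
      At 16: no left child.
      At 16: go right to 29.
        29 is a leaf — visit 29.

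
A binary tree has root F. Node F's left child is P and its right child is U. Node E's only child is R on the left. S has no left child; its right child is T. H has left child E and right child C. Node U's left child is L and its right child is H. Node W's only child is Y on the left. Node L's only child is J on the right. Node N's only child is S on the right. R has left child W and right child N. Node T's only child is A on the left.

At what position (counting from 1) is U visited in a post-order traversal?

Post-order visits the left subtree, then the right subtree, then the node.
At F: go left to P.
  P is a leaf — visit P.
At F: go right to U.
  At U: go left to L.
    At L: no left child.
    At L: go right to J.
      J is a leaf — visit J.
    Visit L.
  At U: go right to H.
    At H: go left to E.
      At E: go left to R.
        At R: go left to W.
          At W: go left to Y.
            Y is a leaf — visit Y.
          At W: no right child.
          Visit W.
        At R: go right to N.
          At N: no left child.
          At N: go right to S.
            At S: no left child.
            At S: go right to T.
              At T: go left to A.
                A is a leaf — visit A.
              At T: no right child.
              Visit T.
            Visit S.
          Visit N.
        Visit R.
      At E: no right child.
      Visit E.
    At H: go right to C.
      C is a leaf — visit C.
    Visit H.
  Visit U.
Visit F.
Full post-order sequence: P, J, L, Y, W, A, T, S, N, R, E, C, H, U, F.

14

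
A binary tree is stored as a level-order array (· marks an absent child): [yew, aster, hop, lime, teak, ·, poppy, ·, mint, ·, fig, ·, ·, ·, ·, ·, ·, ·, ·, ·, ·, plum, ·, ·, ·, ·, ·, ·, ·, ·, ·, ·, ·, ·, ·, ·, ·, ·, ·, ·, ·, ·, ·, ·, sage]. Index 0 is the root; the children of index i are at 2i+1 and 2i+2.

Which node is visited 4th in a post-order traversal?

plum

Post-order visits the left subtree, then the right subtree, then the node.
At yew: go left to aster.
  At aster: go left to lime.
    At lime: no left child.
    At lime: go right to mint.
      mint is a leaf — visit mint.
    Visit lime.
  At aster: go right to teak.
    At teak: no left child.
    At teak: go right to fig.
      At fig: go left to plum.
        At plum: no left child.
        At plum: go right to sage.
          sage is a leaf — visit sage.
        Visit plum.
      At fig: no right child.
      Visit fig.
    Visit teak.
  Visit aster.
At yew: go right to hop.
  At hop: no left child.
  At hop: go right to poppy.
    poppy is a leaf — visit poppy.
  Visit hop.
Visit yew.
Full post-order sequence: mint, lime, sage, plum, fig, teak, aster, poppy, hop, yew.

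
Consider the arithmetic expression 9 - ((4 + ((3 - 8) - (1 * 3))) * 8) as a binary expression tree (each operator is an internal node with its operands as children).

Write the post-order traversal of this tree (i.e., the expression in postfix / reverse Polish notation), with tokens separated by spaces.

Post-order on an expression tree gives postfix notation: for each operator, emit left operand, right operand, then the operator.

9 4 3 8 - 1 3 * - + 8 * -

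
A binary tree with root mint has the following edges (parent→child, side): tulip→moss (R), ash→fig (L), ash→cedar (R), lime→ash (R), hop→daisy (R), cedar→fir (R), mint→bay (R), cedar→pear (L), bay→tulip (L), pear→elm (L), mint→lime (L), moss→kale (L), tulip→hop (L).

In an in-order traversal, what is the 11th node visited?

In-order visits the left subtree, then the node, then the right subtree.
At mint: go left to lime.
  At lime: no left child.
  Visit lime.
  At lime: go right to ash.
    At ash: go left to fig.
      fig is a leaf — visit fig.
    Visit ash.
    At ash: go right to cedar.
      At cedar: go left to pear.
        At pear: go left to elm.
          elm is a leaf — visit elm.
        Visit pear.
        At pear: no right child.
      Visit cedar.
      At cedar: go right to fir.
        fir is a leaf — visit fir.
Visit mint.
At mint: go right to bay.
  At bay: go left to tulip.
    At tulip: go left to hop.
      At hop: no left child.
      Visit hop.
      At hop: go right to daisy.
        daisy is a leaf — visit daisy.
    Visit tulip.
    At tulip: go right to moss.
      At moss: go left to kale.
        kale is a leaf — visit kale.
      Visit moss.
      At moss: no right child.
  Visit bay.
  At bay: no right child.
Full in-order sequence: lime, fig, ash, elm, pear, cedar, fir, mint, hop, daisy, tulip, kale, moss, bay.

tulip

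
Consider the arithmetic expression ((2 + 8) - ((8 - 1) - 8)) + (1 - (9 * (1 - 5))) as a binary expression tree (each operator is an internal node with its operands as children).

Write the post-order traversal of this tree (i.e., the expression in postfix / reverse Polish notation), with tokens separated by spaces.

Post-order on an expression tree gives postfix notation: for each operator, emit left operand, right operand, then the operator.

2 8 + 8 1 - 8 - - 1 9 1 5 - * - +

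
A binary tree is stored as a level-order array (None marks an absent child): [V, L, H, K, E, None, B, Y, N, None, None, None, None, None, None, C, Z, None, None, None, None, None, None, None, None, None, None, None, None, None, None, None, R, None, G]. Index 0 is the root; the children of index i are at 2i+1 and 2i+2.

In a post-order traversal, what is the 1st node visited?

Post-order visits the left subtree, then the right subtree, then the node.
At V: go left to L.
  At L: go left to K.
    At K: go left to Y.
      At Y: go left to C.
        At C: no left child.
        At C: go right to R.
          R is a leaf — visit R.
        Visit C.
      At Y: go right to Z.
        At Z: no left child.
        At Z: go right to G.
          G is a leaf — visit G.
        Visit Z.
      Visit Y.
    At K: go right to N.
      N is a leaf — visit N.
    Visit K.
  At L: go right to E.
    E is a leaf — visit E.
  Visit L.
At V: go right to H.
  At H: no left child.
  At H: go right to B.
    B is a leaf — visit B.
  Visit H.
Visit V.
Full post-order sequence: R, C, G, Z, Y, N, K, E, L, B, H, V.

R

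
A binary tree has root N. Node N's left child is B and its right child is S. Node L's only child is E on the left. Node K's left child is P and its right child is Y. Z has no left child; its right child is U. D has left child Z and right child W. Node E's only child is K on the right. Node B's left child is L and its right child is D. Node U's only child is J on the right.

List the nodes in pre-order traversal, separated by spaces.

Pre-order visits the node, then its left subtree, then its right subtree.
Visit N.
At N: go left to B.
  Visit B.
  At B: go left to L.
    Visit L.
    At L: go left to E.
      Visit E.
      At E: no left child.
      At E: go right to K.
        Visit K.
        At K: go left to P.
          P is a leaf — visit P.
        At K: go right to Y.
          Y is a leaf — visit Y.
    At L: no right child.
  At B: go right to D.
    Visit D.
    At D: go left to Z.
      Visit Z.
      At Z: no left child.
      At Z: go right to U.
        Visit U.
        At U: no left child.
        At U: go right to J.
          J is a leaf — visit J.
    At D: go right to W.
      W is a leaf — visit W.
At N: go right to S.
  S is a leaf — visit S.

N B L E K P Y D Z U J W S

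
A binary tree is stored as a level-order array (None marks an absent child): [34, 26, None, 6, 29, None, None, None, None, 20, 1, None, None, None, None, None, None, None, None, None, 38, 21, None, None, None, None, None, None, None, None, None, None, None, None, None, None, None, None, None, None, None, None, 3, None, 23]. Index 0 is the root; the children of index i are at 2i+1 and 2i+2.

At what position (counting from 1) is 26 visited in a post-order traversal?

9

Post-order visits the left subtree, then the right subtree, then the node.
At 34: go left to 26.
  At 26: go left to 6.
    6 is a leaf — visit 6.
  At 26: go right to 29.
    At 29: go left to 20.
      At 20: no left child.
      At 20: go right to 38.
        At 38: no left child.
        At 38: go right to 3.
          3 is a leaf — visit 3.
        Visit 38.
      Visit 20.
    At 29: go right to 1.
      At 1: go left to 21.
        At 21: no left child.
        At 21: go right to 23.
          23 is a leaf — visit 23.
        Visit 21.
      At 1: no right child.
      Visit 1.
    Visit 29.
  Visit 26.
At 34: no right child.
Visit 34.
Full post-order sequence: 6, 3, 38, 20, 23, 21, 1, 29, 26, 34.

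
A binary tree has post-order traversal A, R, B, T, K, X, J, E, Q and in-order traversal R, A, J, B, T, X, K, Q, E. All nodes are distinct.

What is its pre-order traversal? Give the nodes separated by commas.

Q, J, R, A, X, T, B, K, E

The last element of post-order is the root; it splits in-order into left and right subtrees.
Root Q: left subtree has 7 nodes {R, A, J, B, T, X, K}, right has 1 {E}.
  Root J: left subtree has 2 nodes {R, A}, right has 4 {B, T, X, K}.
    Root R: left subtree has 0 nodes { }, right has 1 {A}.
    Root X: left subtree has 2 nodes {B, T}, right has 1 {K}.
      Root T: left subtree has 1 node {B}, right has 0 { }.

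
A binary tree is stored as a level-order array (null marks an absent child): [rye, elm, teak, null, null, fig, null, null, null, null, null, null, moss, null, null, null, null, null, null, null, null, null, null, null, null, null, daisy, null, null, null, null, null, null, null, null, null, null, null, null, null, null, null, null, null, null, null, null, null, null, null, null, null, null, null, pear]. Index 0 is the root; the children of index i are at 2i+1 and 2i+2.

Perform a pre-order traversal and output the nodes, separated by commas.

Pre-order visits the node, then its left subtree, then its right subtree.
Visit rye.
At rye: go left to elm.
  elm is a leaf — visit elm.
At rye: go right to teak.
  Visit teak.
  At teak: go left to fig.
    Visit fig.
    At fig: no left child.
    At fig: go right to moss.
      Visit moss.
      At moss: no left child.
      At moss: go right to daisy.
        Visit daisy.
        At daisy: no left child.
        At daisy: go right to pear.
          pear is a leaf — visit pear.
  At teak: no right child.

rye, elm, teak, fig, moss, daisy, pear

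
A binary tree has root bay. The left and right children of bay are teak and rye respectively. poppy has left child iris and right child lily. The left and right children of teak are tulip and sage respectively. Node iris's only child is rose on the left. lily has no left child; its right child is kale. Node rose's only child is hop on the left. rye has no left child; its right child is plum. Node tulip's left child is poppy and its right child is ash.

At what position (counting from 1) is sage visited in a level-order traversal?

Level-order visits nodes level by level from the root, left to right within each level.
Level 0: bay
Level 1: teak, rye
Level 2: tulip, sage, plum
Level 3: poppy, ash
Level 4: iris, lily
Level 5: rose, kale
Level 6: hop
Full level-order sequence: bay, teak, rye, tulip, sage, plum, poppy, ash, iris, lily, rose, kale, hop.

5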